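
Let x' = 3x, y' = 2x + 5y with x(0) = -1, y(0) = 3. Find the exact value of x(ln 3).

A = [[3,0],[2,5]]; eigenvalues λ = 3, 5.
Eigenvectors: (-1,1) for λ=3, (0,1) for λ=5.
From the initial condition, c_1 = 1, c_2 = 2.
x(ln 3) = (1)(3^3)(-1) + (2)(3^5)(0) = -27.

-27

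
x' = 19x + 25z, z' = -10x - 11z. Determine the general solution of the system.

x(t) = -c_1e^(4t)sin(5t) - 2c_1e^(4t)cos(5t) - 2c_2e^(4t)sin(5t) + c_2e^(4t)cos(5t), z(t) = c_1e^(4t)sin(5t) + c_1e^(4t)cos(5t) + c_2e^(4t)sin(5t) - c_2e^(4t)cos(5t)

Coefficient matrix A = [[19, 25], [-10, -11]].
Characteristic polynomial det(A - λI) = λ^2 - 8λ + 41 = 0.
Eigenvalues λ = 4 ± 5i (complex conjugate pair).
For λ=4+5i: an eigenvector is (-2,1) - i(-1,1) = (-2 + i, 1 - i).
A real fundamental pair from Re and Im of e^((4+5i)t)v: X_1 = e^(4t)(cos(5t)·(-2,1) + sin(5t)·(-1,1)), X_2 = e^(4t)(sin(5t)·(-2,1) - cos(5t)·(-1,1)).
General solution: c_1X_1 + c_2X_2.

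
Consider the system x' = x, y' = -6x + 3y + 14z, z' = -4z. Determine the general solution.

Coefficient matrix A = [[1, 0, 0], [-6, 3, 14], [0, 0, -4]].
det(A - λI) = 0 gives eigenvalues λ = 1, 3, -4.
For λ=1: eigenvector (1,3,0).
For λ=3: eigenvector (0,1,0).
For λ=-4: eigenvector (0,-2,1).
General solution: C_1e^(t)(1,3,0) + C_2e^(3t)(0,1,0) + C_3e^(-4t)(0,-2,1).

x(t) = C_1e^(t), y(t) = 3C_1e^(t) + C_2e^(3t) - 2C_3e^(-4t), z(t) = C_3e^(-4t)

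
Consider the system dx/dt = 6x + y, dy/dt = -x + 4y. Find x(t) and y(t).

Coefficient matrix A = [[6, 1], [-1, 4]].
Characteristic polynomial det(A - λI) = λ^2 - 10λ + 25 = 0.
Single eigenvalue λ = 5 with algebraic multiplicity 2.
Eigenvector v = (1,-1); generalized eigenvector w with (A-λI)w=v is (3,-2).
General solution: e^(5t)[c_1·v + c_2·(t·v + w)].

x(t) = c_1e^(5t) + c_2te^(5t) + 3c_2e^(5t), y(t) = -c_1e^(5t) - c_2te^(5t) - 2c_2e^(5t)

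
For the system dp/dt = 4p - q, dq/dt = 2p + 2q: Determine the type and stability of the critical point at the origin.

A = [[4,-1],[2,2]]; det(A-λI) = λ^2 - 6λ + 10.
λ = 3 ± i: positive real part.

unstable spiral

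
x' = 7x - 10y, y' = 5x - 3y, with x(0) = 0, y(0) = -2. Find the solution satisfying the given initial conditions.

x(t) = 4e^(2t)sin(5t), y(t) = 2e^(2t)sin(5t) - 2e^(2t)cos(5t)

Coefficient matrix A = [[7, -10], [5, -3]].
Characteristic polynomial det(A - λI) = λ^2 - 4λ + 29 = 0.
Eigenvalues λ = 2 ± 5i (complex conjugate pair).
For λ=2+5i: an eigenvector is (1,1) - i(-1,0) = (1 + i, 1).
A real fundamental pair from Re and Im of e^((2+5i)t)v: X_1 = e^(2t)(cos(5t)·(1,1) + sin(5t)·(-1,0)), X_2 = e^(2t)(sin(5t)·(1,1) - cos(5t)·(-1,0)).
General solution: c_1X_1 + c_2X_2.
Applying x(0)=0, y(0)=-2 gives c_1=-2, c_2=2.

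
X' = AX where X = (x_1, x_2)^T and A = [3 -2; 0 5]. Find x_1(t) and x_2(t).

Coefficient matrix A = [[3, -2], [0, 5]].
Characteristic polynomial det(A - λI) = λ^2 - 8λ + 15 = 0.
Eigenvalues λ = 3, 5.
For λ=3: (A-λI) row 1 is [0, -2], so an eigenvector is (1, 0).
For λ=5: (A-λI) row 1 is [-2, -2], so an eigenvector is (1, -1).
General solution: K_1e^(3t)(1,0) + K_2e^(5t)(1,-1).

x_1(t) = K_1e^(3t) + K_2e^(5t), x_2(t) = -K_2e^(5t)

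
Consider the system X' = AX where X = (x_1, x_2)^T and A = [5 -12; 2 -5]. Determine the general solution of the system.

x_1(t) = -3C_1e^(t) - 2C_2e^(-t), x_2(t) = -C_1e^(t) - C_2e^(-t)

Coefficient matrix A = [[5, -12], [2, -5]].
Characteristic polynomial det(A - λI) = λ^2 - 1 = 0.
Eigenvalues λ = 1, -1.
For λ=1: (A-λI) row 1 is [4, -12], so an eigenvector is (-3, -1).
For λ=-1: (A-λI) row 1 is [6, -12], so an eigenvector is (-2, -1).
General solution: C_1e^(t)(-3,-1) + C_2e^(-t)(-2,-1).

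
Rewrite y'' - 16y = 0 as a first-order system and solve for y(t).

Let x_1 = y, x_2 = y'. Then x_1' = x_2 and x_2' = 16x_1.
A = [[0,1],[16,0]]; det(A-λI) = λ^2 - 16.
Eigenvalues λ = -4, 4 with eigenvectors (1,-4), (1,4).

y(t) = c_1e^(-4t) + c_2e^(4t)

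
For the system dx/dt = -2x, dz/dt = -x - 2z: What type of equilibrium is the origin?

stable improper node

A = [[-2,0],[-1,-2]]; det(A-λI) = λ^2 + 4λ + 4.
repeated λ = -2 with a single eigenvector.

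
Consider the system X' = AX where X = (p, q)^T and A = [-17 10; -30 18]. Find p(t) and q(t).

p(t) = -2K_1e^(-2t) + K_2e^(3t), q(t) = -3K_1e^(-2t) + 2K_2e^(3t)

Coefficient matrix A = [[-17, 10], [-30, 18]].
Characteristic polynomial det(A - λI) = λ^2 - λ - 6 = 0.
Eigenvalues λ = -2, 3.
For λ=-2: (A-λI) row 1 is [-15, 10], so an eigenvector is (-2, -3).
For λ=3: (A-λI) row 1 is [-20, 10], so an eigenvector is (1, 2).
General solution: K_1e^(-2t)(-2,-3) + K_2e^(3t)(1,2).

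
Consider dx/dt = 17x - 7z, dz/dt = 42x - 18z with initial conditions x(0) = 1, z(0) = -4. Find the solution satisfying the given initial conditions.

x(t) = 7e^(3t) - 6e^(-4t), z(t) = 14e^(3t) - 18e^(-4t)

Coefficient matrix A = [[17, -7], [42, -18]].
Characteristic polynomial det(A - λI) = λ^2 + λ - 12 = 0.
Eigenvalues λ = 3, -4.
For λ=3: (A-λI) row 1 is [14, -7], so an eigenvector is (-1, -2).
For λ=-4: (A-λI) row 1 is [21, -7], so an eigenvector is (-1, -3).
General solution: c_1e^(3t)(-1,-2) + c_2e^(-4t)(-1,-3).
Applying x(0)=1, z(0)=-4 gives c_1=-7, c_2=6.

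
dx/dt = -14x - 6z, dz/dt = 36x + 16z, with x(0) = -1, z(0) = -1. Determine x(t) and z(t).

Coefficient matrix A = [[-14, -6], [36, 16]].
Characteristic polynomial det(A - λI) = λ^2 - 2λ - 8 = 0.
Eigenvalues λ = -2, 4.
For λ=-2: (A-λI) row 1 is [-12, -6], so an eigenvector is (-1, 2).
For λ=4: (A-λI) row 1 is [-18, -6], so an eigenvector is (-1, 3).
General solution: c_1e^(-2t)(-1,2) + c_2e^(4t)(-1,3).
Applying x(0)=-1, z(0)=-1 gives c_1=4, c_2=-3.

x(t) = 3e^(4t) - 4e^(-2t), z(t) = -9e^(4t) + 8e^(-2t)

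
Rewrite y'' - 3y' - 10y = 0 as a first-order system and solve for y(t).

Let x_1 = y, x_2 = y'. Then x_1' = x_2 and x_2' = 10x_1 + 3x_2.
A = [[0,1],[10,3]]; det(A-λI) = λ^2 - 3λ - 10.
Eigenvalues λ = 5, -2 with eigenvectors (1,5), (1,-2).

y(t) = C_1e^(5t) + C_2e^(-2t)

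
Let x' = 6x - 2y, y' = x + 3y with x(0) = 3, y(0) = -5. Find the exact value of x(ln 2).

A = [[6,-2],[1,3]]; eigenvalues λ = 4, 5.
Eigenvectors: (-1,-1) for λ=4, (2,1) for λ=5.
From the initial condition, c_1 = 13, c_2 = 8.
x(ln 2) = (13)(2^4)(-1) + (8)(2^5)(2) = 304.

304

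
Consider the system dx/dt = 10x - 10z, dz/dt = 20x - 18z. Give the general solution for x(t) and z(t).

x(t) = -K_1e^(-4t)sin(2t) + 2K_1e^(-4t)cos(2t) + 2K_2e^(-4t)sin(2t) + K_2e^(-4t)cos(2t), z(t) = -K_1e^(-4t)sin(2t) + 3K_1e^(-4t)cos(2t) + 3K_2e^(-4t)sin(2t) + K_2e^(-4t)cos(2t)

Coefficient matrix A = [[10, -10], [20, -18]].
Characteristic polynomial det(A - λI) = λ^2 + 8λ + 20 = 0.
Eigenvalues λ = -4 ± 2i (complex conjugate pair).
For λ=-4+2i: an eigenvector is (2,3) - i(-1,-1) = (2 + i, 3 + i).
A real fundamental pair from Re and Im of e^((-4+2i)t)v: X_1 = e^(-4t)(cos(2t)·(2,3) + sin(2t)·(-1,-1)), X_2 = e^(-4t)(sin(2t)·(2,3) - cos(2t)·(-1,-1)).
General solution: K_1X_1 + K_2X_2.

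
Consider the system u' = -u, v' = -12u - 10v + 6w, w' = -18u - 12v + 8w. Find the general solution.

Coefficient matrix A = [[-1, 0, 0], [-12, -10, 6], [-18, -12, 8]].
det(A - λI) = 0 gives eigenvalues λ = -1, 2, -4.
For λ=-1: eigenvector (1,0,2).
For λ=2: eigenvector (0,-1,-2).
For λ=-4: eigenvector (0,1,1).
General solution: C_1e^(-t)(1,0,2) + C_2e^(2t)(0,-1,-2) + C_3e^(-4t)(0,1,1).

u(t) = C_1e^(-t), v(t) = -C_2e^(2t) + C_3e^(-4t), w(t) = 2C_1e^(-t) - 2C_2e^(2t) + C_3e^(-4t)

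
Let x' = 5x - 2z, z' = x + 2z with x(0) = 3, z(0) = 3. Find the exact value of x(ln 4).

A = [[5,-2],[1,2]]; eigenvalues λ = 4, 3.
Eigenvectors: (2,1) for λ=4, (-1,-1) for λ=3.
From the initial condition, c_1 = 0, c_2 = -3.
x(ln 4) = (0)(4^4)(2) + (-3)(4^3)(-1) = 192.

192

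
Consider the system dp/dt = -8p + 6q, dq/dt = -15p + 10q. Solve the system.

p(t) = K_1e^(t)sin(3t) + K_1e^(t)cos(3t) + K_2e^(t)sin(3t) - K_2e^(t)cos(3t), q(t) = K_1e^(t)sin(3t) + 2K_1e^(t)cos(3t) + 2K_2e^(t)sin(3t) - K_2e^(t)cos(3t)

Coefficient matrix A = [[-8, 6], [-15, 10]].
Characteristic polynomial det(A - λI) = λ^2 - 2λ + 10 = 0.
Eigenvalues λ = 1 ± 3i (complex conjugate pair).
For λ=1+3i: an eigenvector is (1,2) - i(1,1) = (1 - i, 2 - i).
A real fundamental pair from Re and Im of e^((1+3i)t)v: X_1 = e^(t)(cos(3t)·(1,2) + sin(3t)·(1,1)), X_2 = e^(t)(sin(3t)·(1,2) - cos(3t)·(1,1)).
General solution: K_1X_1 + K_2X_2.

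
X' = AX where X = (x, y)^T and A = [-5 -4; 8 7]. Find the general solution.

Coefficient matrix A = [[-5, -4], [8, 7]].
Characteristic polynomial det(A - λI) = λ^2 - 2λ - 3 = 0.
Eigenvalues λ = 3, -1.
For λ=3: (A-λI) row 1 is [-8, -4], so an eigenvector is (1, -2).
For λ=-1: (A-λI) row 1 is [-4, -4], so an eigenvector is (1, -1).
General solution: c_1e^(3t)(1,-2) + c_2e^(-t)(1,-1).

x(t) = c_1e^(3t) + c_2e^(-t), y(t) = -2c_1e^(3t) - c_2e^(-t)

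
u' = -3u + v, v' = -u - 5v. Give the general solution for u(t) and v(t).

Coefficient matrix A = [[-3, 1], [-1, -5]].
Characteristic polynomial det(A - λI) = λ^2 + 8λ + 16 = 0.
Single eigenvalue λ = -4 with algebraic multiplicity 2.
Eigenvector v = (-1,1); generalized eigenvector w with (A-λI)w=v is (-3,2).
General solution: e^(-4t)[C_1·v + C_2·(t·v + w)].

u(t) = -C_1e^(-4t) - C_2te^(-4t) - 3C_2e^(-4t), v(t) = C_1e^(-4t) + C_2te^(-4t) + 2C_2e^(-4t)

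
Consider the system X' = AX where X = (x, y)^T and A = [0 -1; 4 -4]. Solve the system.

x(t) = -C_1e^(-2t) - C_2te^(-2t) + C_2e^(-2t), y(t) = -2C_1e^(-2t) - 2C_2te^(-2t) + 3C_2e^(-2t)

Coefficient matrix A = [[0, -1], [4, -4]].
Characteristic polynomial det(A - λI) = λ^2 + 4λ + 4 = 0.
Single eigenvalue λ = -2 with algebraic multiplicity 2.
Eigenvector v = (-1,-2); generalized eigenvector w with (A-λI)w=v is (1,3).
General solution: e^(-2t)[C_1·v + C_2·(t·v + w)].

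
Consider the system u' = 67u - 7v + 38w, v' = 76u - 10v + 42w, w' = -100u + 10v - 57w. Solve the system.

Coefficient matrix A = [[67, -7, 38], [76, -10, 42], [-100, 10, -57]].
det(A - λI) = 0 gives eigenvalues λ = -1, -2, 3.
For λ=-1: eigenvector (3,2,-5).
For λ=-2: eigenvector (-1,1,2).
For λ=3: eigenvector (2,2,-3).
General solution: c_1e^(-t)(3,2,-5) + c_2e^(-2t)(-1,1,2) + c_3e^(3t)(2,2,-3).

u(t) = 3c_1e^(-t) - c_2e^(-2t) + 2c_3e^(3t), v(t) = 2c_1e^(-t) + c_2e^(-2t) + 2c_3e^(3t), w(t) = -5c_1e^(-t) + 2c_2e^(-2t) - 3c_3e^(3t)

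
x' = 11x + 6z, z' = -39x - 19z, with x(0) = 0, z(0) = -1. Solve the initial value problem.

x(t) = -2e^(-4t)sin(3t), z(t) = 5e^(-4t)sin(3t) - e^(-4t)cos(3t)

Coefficient matrix A = [[11, 6], [-39, -19]].
Characteristic polynomial det(A - λI) = λ^2 + 8λ + 25 = 0.
Eigenvalues λ = -4 ± 3i (complex conjugate pair).
For λ=-4+3i: an eigenvector is (-1,3) - i(1,-2) = (-1 - i, 3 + 2i).
A real fundamental pair from Re and Im of e^((-4+3i)t)v: X_1 = e^(-4t)(cos(3t)·(-1,3) + sin(3t)·(1,-2)), X_2 = e^(-4t)(sin(3t)·(-1,3) - cos(3t)·(1,-2)).
General solution: K_1X_1 + K_2X_2.
Applying x(0)=0, z(0)=-1 gives K_1=-1, K_2=1.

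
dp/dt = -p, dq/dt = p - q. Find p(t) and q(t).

Coefficient matrix A = [[-1, 0], [1, -1]].
Characteristic polynomial det(A - λI) = λ^2 + 2λ + 1 = 0.
Single eigenvalue λ = -1 with algebraic multiplicity 2.
Eigenvector v = (0,1); generalized eigenvector w with (A-λI)w=v is (1,3).
General solution: e^(-t)[K_1·v + K_2·(t·v + w)].

p(t) = K_2e^(-t), q(t) = K_1e^(-t) + K_2te^(-t) + 3K_2e^(-t)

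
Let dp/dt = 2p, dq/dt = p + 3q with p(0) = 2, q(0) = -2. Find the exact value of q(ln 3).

-18

A = [[2,0],[1,3]]; eigenvalues λ = 2, 3.
Eigenvectors: (-1,1) for λ=2, (0,1) for λ=3.
From the initial condition, c_1 = -2, c_2 = 0.
q(ln 3) = (-2)(3^2)(1) + (0)(3^3)(1) = -18.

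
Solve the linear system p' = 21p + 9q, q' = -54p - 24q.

Coefficient matrix A = [[21, 9], [-54, -24]].
Characteristic polynomial det(A - λI) = λ^2 + 3λ - 18 = 0.
Eigenvalues λ = -6, 3.
For λ=-6: (A-λI) row 1 is [27, 9], so an eigenvector is (1, -3).
For λ=3: (A-λI) row 1 is [18, 9], so an eigenvector is (1, -2).
General solution: K_1e^(-6t)(1,-3) + K_2e^(3t)(1,-2).

p(t) = K_1e^(-6t) + K_2e^(3t), q(t) = -3K_1e^(-6t) - 2K_2e^(3t)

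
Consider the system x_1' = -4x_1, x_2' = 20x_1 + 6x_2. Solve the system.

x_1(t) = c_2e^(-4t), x_2(t) = -c_1e^(6t) - 2c_2e^(-4t)

Coefficient matrix A = [[-4, 0], [20, 6]].
Characteristic polynomial det(A - λI) = λ^2 - 2λ - 24 = 0.
Eigenvalues λ = 6, -4.
For λ=6: (A-λI) row 1 is [-10, 0], so an eigenvector is (0, -1).
For λ=-4: (A-λI) row 2 is [20, 10], so an eigenvector is (1, -2).
General solution: c_1e^(6t)(0,-1) + c_2e^(-4t)(1,-2).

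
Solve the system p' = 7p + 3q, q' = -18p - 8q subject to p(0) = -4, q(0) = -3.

p(t) = -15e^(t) + 11e^(-2t), q(t) = 30e^(t) - 33e^(-2t)

Coefficient matrix A = [[7, 3], [-18, -8]].
Characteristic polynomial det(A - λI) = λ^2 + λ - 2 = 0.
Eigenvalues λ = -2, 1.
For λ=-2: (A-λI) row 1 is [9, 3], so an eigenvector is (1, -3).
For λ=1: (A-λI) row 1 is [6, 3], so an eigenvector is (-1, 2).
General solution: K_1e^(-2t)(1,-3) + K_2e^(t)(-1,2).
Applying p(0)=-4, q(0)=-3 gives K_1=11, K_2=15.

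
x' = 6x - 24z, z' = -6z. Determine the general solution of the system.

x(t) = -K_1e^(6t) + 2K_2e^(-6t), z(t) = K_2e^(-6t)

Coefficient matrix A = [[6, -24], [0, -6]].
Characteristic polynomial det(A - λI) = λ^2 - 36 = 0.
Eigenvalues λ = 6, -6.
For λ=6: (A-λI) row 1 is [0, -24], so an eigenvector is (-1, 0).
For λ=-6: (A-λI) row 1 is [12, -24], so an eigenvector is (2, 1).
General solution: K_1e^(6t)(-1,0) + K_2e^(-6t)(2,1).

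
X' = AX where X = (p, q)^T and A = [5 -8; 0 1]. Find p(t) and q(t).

p(t) = -2K_1e^(t) - K_2e^(5t), q(t) = -K_1e^(t)

Coefficient matrix A = [[5, -8], [0, 1]].
Characteristic polynomial det(A - λI) = λ^2 - 6λ + 5 = 0.
Eigenvalues λ = 1, 5.
For λ=1: (A-λI) row 1 is [4, -8], so an eigenvector is (-2, -1).
For λ=5: (A-λI) row 1 is [0, -8], so an eigenvector is (-1, 0).
General solution: K_1e^(t)(-2,-1) + K_2e^(5t)(-1,0).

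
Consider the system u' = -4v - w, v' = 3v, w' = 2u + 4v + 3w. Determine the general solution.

u(t) = K_1e^(t) - 2K_2e^(3t) - K_3e^(2t), v(t) = K_2e^(3t), w(t) = -K_1e^(t) + 2K_2e^(3t) + 2K_3e^(2t)

Coefficient matrix A = [[0, -4, -1], [0, 3, 0], [2, 4, 3]].
det(A - λI) = 0 gives eigenvalues λ = 1, 3, 2.
For λ=1: eigenvector (1,0,-1).
For λ=3: eigenvector (-2,1,2).
For λ=2: eigenvector (-1,0,2).
General solution: K_1e^(t)(1,0,-1) + K_2e^(3t)(-2,1,2) + K_3e^(2t)(-1,0,2).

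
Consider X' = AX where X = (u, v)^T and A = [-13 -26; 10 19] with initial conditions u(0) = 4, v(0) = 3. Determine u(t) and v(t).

u(t) = -71e^(3t)sin(2t) + 4e^(3t)cos(2t), v(t) = 44e^(3t)sin(2t) + 3e^(3t)cos(2t)

Coefficient matrix A = [[-13, -26], [10, 19]].
Characteristic polynomial det(A - λI) = λ^2 - 6λ + 13 = 0.
Eigenvalues λ = 3 ± 2i (complex conjugate pair).
For λ=3+2i: an eigenvector is (2,-1) - i(-3,2) = (2 + 3i, -1 - 2i).
A real fundamental pair from Re and Im of e^((3+2i)t)v: X_1 = e^(3t)(cos(2t)·(2,-1) + sin(2t)·(-3,2)), X_2 = e^(3t)(sin(2t)·(2,-1) - cos(2t)·(-3,2)).
General solution: K_1X_1 + K_2X_2.
Applying u(0)=4, v(0)=3 gives K_1=17, K_2=-10.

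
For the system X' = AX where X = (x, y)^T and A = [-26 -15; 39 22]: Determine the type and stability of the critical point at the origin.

stable spiral

A = [[-26,-15],[39,22]]; det(A-λI) = λ^2 + 4λ + 13.
λ = -2 ± 3i: negative real part.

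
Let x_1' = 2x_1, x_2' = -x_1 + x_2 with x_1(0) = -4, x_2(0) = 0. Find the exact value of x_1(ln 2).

-16

A = [[2,0],[-1,1]]; eigenvalues λ = 2, 1.
Eigenvectors: (1,-1) for λ=2, (0,1) for λ=1.
From the initial condition, c_1 = -4, c_2 = -4.
x_1(ln 2) = (-4)(2^2)(1) + (-4)(2^1)(0) = -16.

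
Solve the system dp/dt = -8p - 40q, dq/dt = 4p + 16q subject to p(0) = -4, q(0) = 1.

p(t) = 2e^(4t)sin(4t) - 4e^(4t)cos(4t), q(t) = -e^(4t)sin(4t) + e^(4t)cos(4t)

Coefficient matrix A = [[-8, -40], [4, 16]].
Characteristic polynomial det(A - λI) = λ^2 - 8λ + 32 = 0.
Eigenvalues λ = 4 ± 4i (complex conjugate pair).
For λ=4+4i: an eigenvector is (-3,1) - i(-1,0) = (-3 + i, 1).
A real fundamental pair from Re and Im of e^((4+4i)t)v: X_1 = e^(4t)(cos(4t)·(-3,1) + sin(4t)·(-1,0)), X_2 = e^(4t)(sin(4t)·(-3,1) - cos(4t)·(-1,0)).
General solution: C_1X_1 + C_2X_2.
Applying p(0)=-4, q(0)=1 gives C_1=1, C_2=-1.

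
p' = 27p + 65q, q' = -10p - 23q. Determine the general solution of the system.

p(t) = -2C_1e^(2t)sin(5t) - 3C_1e^(2t)cos(5t) - 3C_2e^(2t)sin(5t) + 2C_2e^(2t)cos(5t), q(t) = C_1e^(2t)sin(5t) + C_1e^(2t)cos(5t) + C_2e^(2t)sin(5t) - C_2e^(2t)cos(5t)

Coefficient matrix A = [[27, 65], [-10, -23]].
Characteristic polynomial det(A - λI) = λ^2 - 4λ + 29 = 0.
Eigenvalues λ = 2 ± 5i (complex conjugate pair).
For λ=2+5i: an eigenvector is (-3,1) - i(-2,1) = (-3 + 2i, 1 - i).
A real fundamental pair from Re and Im of e^((2+5i)t)v: X_1 = e^(2t)(cos(5t)·(-3,1) + sin(5t)·(-2,1)), X_2 = e^(2t)(sin(5t)·(-3,1) - cos(5t)·(-2,1)).
General solution: C_1X_1 + C_2X_2.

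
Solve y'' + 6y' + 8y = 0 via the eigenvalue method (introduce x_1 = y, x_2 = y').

y(t) = K_1e^(-2t) + K_2e^(-4t)

Let x_1 = y, x_2 = y'. Then x_1' = x_2 and x_2' = -8x_1 - 6x_2.
A = [[0,1],[-8,-6]]; det(A-λI) = λ^2 + 6λ + 8.
Eigenvalues λ = -2, -4 with eigenvectors (1,-2), (1,-4).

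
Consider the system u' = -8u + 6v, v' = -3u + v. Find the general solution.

Coefficient matrix A = [[-8, 6], [-3, 1]].
Characteristic polynomial det(A - λI) = λ^2 + 7λ + 10 = 0.
Eigenvalues λ = -5, -2.
For λ=-5: (A-λI) row 1 is [-3, 6], so an eigenvector is (2, 1).
For λ=-2: (A-λI) row 1 is [-6, 6], so an eigenvector is (-1, -1).
General solution: C_1e^(-5t)(2,1) + C_2e^(-2t)(-1,-1).

u(t) = 2C_1e^(-5t) - C_2e^(-2t), v(t) = C_1e^(-5t) - C_2e^(-2t)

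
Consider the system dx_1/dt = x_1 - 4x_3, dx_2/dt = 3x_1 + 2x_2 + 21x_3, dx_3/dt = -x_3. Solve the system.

x_1(t) = C_1e^(t) + 2C_3e^(-t), x_2(t) = -3C_1e^(t) + C_2e^(2t) - 9C_3e^(-t), x_3(t) = C_3e^(-t)

Coefficient matrix A = [[1, 0, -4], [3, 2, 21], [0, 0, -1]].
det(A - λI) = 0 gives eigenvalues λ = 1, 2, -1.
For λ=1: eigenvector (1,-3,0).
For λ=2: eigenvector (0,1,0).
For λ=-1: eigenvector (2,-9,1).
General solution: C_1e^(t)(1,-3,0) + C_2e^(2t)(0,1,0) + C_3e^(-t)(2,-9,1).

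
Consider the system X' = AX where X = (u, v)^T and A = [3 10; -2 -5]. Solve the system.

Coefficient matrix A = [[3, 10], [-2, -5]].
Characteristic polynomial det(A - λI) = λ^2 + 2λ + 5 = 0.
Eigenvalues λ = -1 ± 2i (complex conjugate pair).
For λ=-1+2i: an eigenvector is (-1,0) - i(-2,1) = (-1 + 2i, 0 - i).
A real fundamental pair from Re and Im of e^((-1+2i)t)v: X_1 = e^(-t)(cos(2t)·(-1,0) + sin(2t)·(-2,1)), X_2 = e^(-t)(sin(2t)·(-1,0) - cos(2t)·(-2,1)).
General solution: C_1X_1 + C_2X_2.

u(t) = -2C_1e^(-t)sin(2t) - C_1e^(-t)cos(2t) - C_2e^(-t)sin(2t) + 2C_2e^(-t)cos(2t), v(t) = C_1e^(-t)sin(2t) - C_2e^(-t)cos(2t)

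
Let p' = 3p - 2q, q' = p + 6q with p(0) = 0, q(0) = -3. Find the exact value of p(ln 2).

A = [[3,-2],[1,6]]; eigenvalues λ = 4, 5.
Eigenvectors: (2,-1) for λ=4, (1,-1) for λ=5.
From the initial condition, c_1 = -3, c_2 = 6.
p(ln 2) = (-3)(2^4)(2) + (6)(2^5)(1) = 96.

96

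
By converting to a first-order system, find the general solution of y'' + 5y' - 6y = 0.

Let x_1 = y, x_2 = y'. Then x_1' = x_2 and x_2' = 6x_1 - 5x_2.
A = [[0,1],[6,-5]]; det(A-λI) = λ^2 + 5λ - 6.
Eigenvalues λ = 1, -6 with eigenvectors (1,1), (1,-6).

y(t) = K_1e^(t) + K_2e^(-6t)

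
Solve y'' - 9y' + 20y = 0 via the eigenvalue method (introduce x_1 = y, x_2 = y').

y(t) = K_1e^(4t) + K_2e^(5t)

Let x_1 = y, x_2 = y'. Then x_1' = x_2 and x_2' = -20x_1 + 9x_2.
A = [[0,1],[-20,9]]; det(A-λI) = λ^2 - 9λ + 20.
Eigenvalues λ = 4, 5 with eigenvectors (1,4), (1,5).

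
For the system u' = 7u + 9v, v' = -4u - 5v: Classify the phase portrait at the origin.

unstable improper node

A = [[7,9],[-4,-5]]; det(A-λI) = λ^2 - 2λ + 1.
repeated λ = 1 with a single eigenvector.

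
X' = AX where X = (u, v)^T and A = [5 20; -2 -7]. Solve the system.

Coefficient matrix A = [[5, 20], [-2, -7]].
Characteristic polynomial det(A - λI) = λ^2 + 2λ + 5 = 0.
Eigenvalues λ = -1 ± 2i (complex conjugate pair).
For λ=-1+2i: an eigenvector is (3,-1) - i(-1,0) = (3 + i, -1).
A real fundamental pair from Re and Im of e^((-1+2i)t)v: X_1 = e^(-t)(cos(2t)·(3,-1) + sin(2t)·(-1,0)), X_2 = e^(-t)(sin(2t)·(3,-1) - cos(2t)·(-1,0)).
General solution: c_1X_1 + c_2X_2.

u(t) = -c_1e^(-t)sin(2t) + 3c_1e^(-t)cos(2t) + 3c_2e^(-t)sin(2t) + c_2e^(-t)cos(2t), v(t) = -c_1e^(-t)cos(2t) - c_2e^(-t)sin(2t)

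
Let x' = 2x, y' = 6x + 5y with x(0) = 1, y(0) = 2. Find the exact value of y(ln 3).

A = [[2,0],[6,5]]; eigenvalues λ = 5, 2.
Eigenvectors: (0,-1) for λ=5, (1,-2) for λ=2.
From the initial condition, c_1 = -4, c_2 = 1.
y(ln 3) = (-4)(3^5)(-1) + (1)(3^2)(-2) = 954.

954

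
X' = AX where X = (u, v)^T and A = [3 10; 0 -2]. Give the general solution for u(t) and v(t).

u(t) = K_1e^(3t) - 2K_2e^(-2t), v(t) = K_2e^(-2t)

Coefficient matrix A = [[3, 10], [0, -2]].
Characteristic polynomial det(A - λI) = λ^2 - λ - 6 = 0.
Eigenvalues λ = 3, -2.
For λ=3: (A-λI) row 1 is [0, 10], so an eigenvector is (1, 0).
For λ=-2: (A-λI) row 1 is [5, 10], so an eigenvector is (-2, 1).
General solution: K_1e^(3t)(1,0) + K_2e^(-2t)(-2,1).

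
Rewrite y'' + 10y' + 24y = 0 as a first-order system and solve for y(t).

Let x_1 = y, x_2 = y'. Then x_1' = x_2 and x_2' = -24x_1 - 10x_2.
A = [[0,1],[-24,-10]]; det(A-λI) = λ^2 + 10λ + 24.
Eigenvalues λ = -4, -6 with eigenvectors (1,-4), (1,-6).

y(t) = K_1e^(-4t) + K_2e^(-6t)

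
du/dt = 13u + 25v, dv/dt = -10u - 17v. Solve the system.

u(t) = 2C_1e^(-2t)sin(5t) - C_1e^(-2t)cos(5t) - C_2e^(-2t)sin(5t) - 2C_2e^(-2t)cos(5t), v(t) = -C_1e^(-2t)sin(5t) + C_1e^(-2t)cos(5t) + C_2e^(-2t)sin(5t) + C_2e^(-2t)cos(5t)

Coefficient matrix A = [[13, 25], [-10, -17]].
Characteristic polynomial det(A - λI) = λ^2 + 4λ + 29 = 0.
Eigenvalues λ = -2 ± 5i (complex conjugate pair).
For λ=-2+5i: an eigenvector is (-1,1) - i(2,-1) = (-1 - 2i, 1 + i).
A real fundamental pair from Re and Im of e^((-2+5i)t)v: X_1 = e^(-2t)(cos(5t)·(-1,1) + sin(5t)·(2,-1)), X_2 = e^(-2t)(sin(5t)·(-1,1) - cos(5t)·(2,-1)).
General solution: C_1X_1 + C_2X_2.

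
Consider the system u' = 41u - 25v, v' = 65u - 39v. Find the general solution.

Coefficient matrix A = [[41, -25], [65, -39]].
Characteristic polynomial det(A - λI) = λ^2 - 2λ + 26 = 0.
Eigenvalues λ = 1 ± 5i (complex conjugate pair).
For λ=1+5i: an eigenvector is (1,2) - i(-2,-3) = (1 + 2i, 2 + 3i).
A real fundamental pair from Re and Im of e^((1+5i)t)v: X_1 = e^(t)(cos(5t)·(1,2) + sin(5t)·(-2,-3)), X_2 = e^(t)(sin(5t)·(1,2) - cos(5t)·(-2,-3)).
General solution: C_1X_1 + C_2X_2.

u(t) = -2C_1e^(t)sin(5t) + C_1e^(t)cos(5t) + C_2e^(t)sin(5t) + 2C_2e^(t)cos(5t), v(t) = -3C_1e^(t)sin(5t) + 2C_1e^(t)cos(5t) + 2C_2e^(t)sin(5t) + 3C_2e^(t)cos(5t)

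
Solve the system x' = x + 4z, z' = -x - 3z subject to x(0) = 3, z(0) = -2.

Coefficient matrix A = [[1, 4], [-1, -3]].
Characteristic polynomial det(A - λI) = λ^2 + 2λ + 1 = 0.
Single eigenvalue λ = -1 with algebraic multiplicity 2.
Eigenvector v = (2,-1); generalized eigenvector w with (A-λI)w=v is (-3,2).
General solution: e^(-t)[C_1·v + C_2·(t·v + w)].
Applying x(0)=3, z(0)=-2 gives C_1=0, C_2=-1.

x(t) = -2te^(-t) + 3e^(-t), z(t) = te^(-t) - 2e^(-t)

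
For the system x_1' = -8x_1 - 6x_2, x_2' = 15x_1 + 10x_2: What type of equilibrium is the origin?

A = [[-8,-6],[15,10]]; det(A-λI) = λ^2 - 2λ + 10.
λ = 1 ± 3i: positive real part.

unstable spiral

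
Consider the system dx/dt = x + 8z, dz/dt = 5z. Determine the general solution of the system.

x(t) = -K_1e^(t) + 2K_2e^(5t), z(t) = K_2e^(5t)

Coefficient matrix A = [[1, 8], [0, 5]].
Characteristic polynomial det(A - λI) = λ^2 - 6λ + 5 = 0.
Eigenvalues λ = 1, 5.
For λ=1: (A-λI) row 1 is [0, 8], so an eigenvector is (-1, 0).
For λ=5: (A-λI) row 1 is [-4, 8], so an eigenvector is (2, 1).
General solution: K_1e^(t)(-1,0) + K_2e^(5t)(2,1).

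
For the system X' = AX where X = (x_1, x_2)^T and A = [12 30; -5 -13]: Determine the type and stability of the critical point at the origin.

saddle

A = [[12,30],[-5,-13]]; det(A-λI) = λ^2 + λ - 6.
λ = 2, -3: opposite signs.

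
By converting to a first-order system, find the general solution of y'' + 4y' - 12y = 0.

y(t) = C_1e^(-6t) + C_2e^(2t)

Let x_1 = y, x_2 = y'. Then x_1' = x_2 and x_2' = 12x_1 - 4x_2.
A = [[0,1],[12,-4]]; det(A-λI) = λ^2 + 4λ - 12.
Eigenvalues λ = -6, 2 with eigenvectors (1,-6), (1,2).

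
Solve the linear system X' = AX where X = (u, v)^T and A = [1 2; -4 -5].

u(t) = c_1e^(-3t) + c_2e^(-t), v(t) = -2c_1e^(-3t) - c_2e^(-t)

Coefficient matrix A = [[1, 2], [-4, -5]].
Characteristic polynomial det(A - λI) = λ^2 + 4λ + 3 = 0.
Eigenvalues λ = -3, -1.
For λ=-3: (A-λI) row 1 is [4, 2], so an eigenvector is (1, -2).
For λ=-1: (A-λI) row 1 is [2, 2], so an eigenvector is (1, -1).
General solution: c_1e^(-3t)(1,-2) + c_2e^(-t)(1,-1).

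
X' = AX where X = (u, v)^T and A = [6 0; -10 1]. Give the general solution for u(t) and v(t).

Coefficient matrix A = [[6, 0], [-10, 1]].
Characteristic polynomial det(A - λI) = λ^2 - 7λ + 6 = 0.
Eigenvalues λ = 1, 6.
For λ=1: (A-λI) row 1 is [5, 0], so an eigenvector is (0, 1).
For λ=6: (A-λI) row 2 is [-10, -5], so an eigenvector is (-1, 2).
General solution: c_1e^(t)(0,1) + c_2e^(6t)(-1,2).

u(t) = -c_2e^(6t), v(t) = c_1e^(t) + 2c_2e^(6t)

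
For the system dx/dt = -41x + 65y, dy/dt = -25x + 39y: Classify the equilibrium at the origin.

A = [[-41,65],[-25,39]]; det(A-λI) = λ^2 + 2λ + 26.
λ = -1 ± 5i: negative real part.

stable spiral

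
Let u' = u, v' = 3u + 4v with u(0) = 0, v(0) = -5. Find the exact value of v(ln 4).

A = [[1,0],[3,4]]; eigenvalues λ = 4, 1.
Eigenvectors: (0,-1) for λ=4, (1,-1) for λ=1.
From the initial condition, c_1 = 5, c_2 = 0.
v(ln 4) = (5)(4^4)(-1) + (0)(4^1)(-1) = -1280.

-1280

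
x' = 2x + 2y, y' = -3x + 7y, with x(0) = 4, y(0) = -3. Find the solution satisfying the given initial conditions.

x(t) = -14e^(5t) + 18e^(4t), y(t) = -21e^(5t) + 18e^(4t)

Coefficient matrix A = [[2, 2], [-3, 7]].
Characteristic polynomial det(A - λI) = λ^2 - 9λ + 20 = 0.
Eigenvalues λ = 4, 5.
For λ=4: (A-λI) row 1 is [-2, 2], so an eigenvector is (1, 1).
For λ=5: (A-λI) row 1 is [-3, 2], so an eigenvector is (-2, -3).
General solution: C_1e^(4t)(1,1) + C_2e^(5t)(-2,-3).
Applying x(0)=4, y(0)=-3 gives C_1=18, C_2=7.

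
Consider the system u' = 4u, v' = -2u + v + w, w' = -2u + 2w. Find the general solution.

u(t) = c_1e^(4t), v(t) = -c_1e^(4t) + c_2e^(t) + c_3e^(2t), w(t) = -c_1e^(4t) + c_3e^(2t)

Coefficient matrix A = [[4, 0, 0], [-2, 1, 1], [-2, 0, 2]].
det(A - λI) = 0 gives eigenvalues λ = 4, 1, 2.
For λ=4: eigenvector (1,-1,-1).
For λ=1: eigenvector (0,1,0).
For λ=2: eigenvector (0,1,1).
General solution: c_1e^(4t)(1,-1,-1) + c_2e^(t)(0,1,0) + c_3e^(2t)(0,1,1).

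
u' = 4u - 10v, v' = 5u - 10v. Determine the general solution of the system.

u(t) = -3c_1e^(-3t)sin(t) + c_1e^(-3t)cos(t) + c_2e^(-3t)sin(t) + 3c_2e^(-3t)cos(t), v(t) = -2c_1e^(-3t)sin(t) + c_1e^(-3t)cos(t) + c_2e^(-3t)sin(t) + 2c_2e^(-3t)cos(t)

Coefficient matrix A = [[4, -10], [5, -10]].
Characteristic polynomial det(A - λI) = λ^2 + 6λ + 10 = 0.
Eigenvalues λ = -3 ± i (complex conjugate pair).
For λ=-3+i: an eigenvector is (1,1) - i(-3,-2) = (1 + 3i, 1 + 2i).
A real fundamental pair from Re and Im of e^((-3+i)t)v: X_1 = e^(-3t)(cos(t)·(1,1) + sin(t)·(-3,-2)), X_2 = e^(-3t)(sin(t)·(1,1) - cos(t)·(-3,-2)).
General solution: c_1X_1 + c_2X_2.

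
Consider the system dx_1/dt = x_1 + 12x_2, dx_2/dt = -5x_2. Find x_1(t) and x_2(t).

Coefficient matrix A = [[1, 12], [0, -5]].
Characteristic polynomial det(A - λI) = λ^2 + 4λ - 5 = 0.
Eigenvalues λ = 1, -5.
For λ=1: (A-λI) row 1 is [0, 12], so an eigenvector is (1, 0).
For λ=-5: (A-λI) row 1 is [6, 12], so an eigenvector is (-2, 1).
General solution: K_1e^(t)(1,0) + K_2e^(-5t)(-2,1).

x_1(t) = K_1e^(t) - 2K_2e^(-5t), x_2(t) = K_2e^(-5t)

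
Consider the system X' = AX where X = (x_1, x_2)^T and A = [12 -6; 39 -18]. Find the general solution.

x_1(t) = -K_1e^(-3t)sin(3t) + K_1e^(-3t)cos(3t) + K_2e^(-3t)sin(3t) + K_2e^(-3t)cos(3t), x_2(t) = -2K_1e^(-3t)sin(3t) + 3K_1e^(-3t)cos(3t) + 3K_2e^(-3t)sin(3t) + 2K_2e^(-3t)cos(3t)

Coefficient matrix A = [[12, -6], [39, -18]].
Characteristic polynomial det(A - λI) = λ^2 + 6λ + 18 = 0.
Eigenvalues λ = -3 ± 3i (complex conjugate pair).
For λ=-3+3i: an eigenvector is (1,3) - i(-1,-2) = (1 + i, 3 + 2i).
A real fundamental pair from Re and Im of e^((-3+3i)t)v: X_1 = e^(-3t)(cos(3t)·(1,3) + sin(3t)·(-1,-2)), X_2 = e^(-3t)(sin(3t)·(1,3) - cos(3t)·(-1,-2)).
General solution: K_1X_1 + K_2X_2.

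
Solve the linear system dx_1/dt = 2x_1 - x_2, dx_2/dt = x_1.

Coefficient matrix A = [[2, -1], [1, 0]].
Characteristic polynomial det(A - λI) = λ^2 - 2λ + 1 = 0.
Single eigenvalue λ = 1 with algebraic multiplicity 2.
Eigenvector v = (-1,-1); generalized eigenvector w with (A-λI)w=v is (-3,-2).
General solution: e^(t)[C_1·v + C_2·(t·v + w)].

x_1(t) = -C_1e^(t) - C_2te^(t) - 3C_2e^(t), x_2(t) = -C_1e^(t) - C_2te^(t) - 2C_2e^(t)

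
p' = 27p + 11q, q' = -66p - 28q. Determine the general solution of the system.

p(t) = -c_1e^(-6t) - c_2e^(5t), q(t) = 3c_1e^(-6t) + 2c_2e^(5t)

Coefficient matrix A = [[27, 11], [-66, -28]].
Characteristic polynomial det(A - λI) = λ^2 + λ - 30 = 0.
Eigenvalues λ = -6, 5.
For λ=-6: (A-λI) row 1 is [33, 11], so an eigenvector is (-1, 3).
For λ=5: (A-λI) row 1 is [22, 11], so an eigenvector is (-1, 2).
General solution: c_1e^(-6t)(-1,3) + c_2e^(5t)(-1,2).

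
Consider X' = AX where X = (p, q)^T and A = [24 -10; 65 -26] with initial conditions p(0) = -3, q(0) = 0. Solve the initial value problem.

Coefficient matrix A = [[24, -10], [65, -26]].
Characteristic polynomial det(A - λI) = λ^2 + 2λ + 26 = 0.
Eigenvalues λ = -1 ± 5i (complex conjugate pair).
For λ=-1+5i: an eigenvector is (1,3) - i(-1,-2) = (1 + i, 3 + 2i).
A real fundamental pair from Re and Im of e^((-1+5i)t)v: X_1 = e^(-t)(cos(5t)·(1,3) + sin(5t)·(-1,-2)), X_2 = e^(-t)(sin(5t)·(1,3) - cos(5t)·(-1,-2)).
General solution: c_1X_1 + c_2X_2.
Applying p(0)=-3, q(0)=0 gives c_1=6, c_2=-9.

p(t) = -15e^(-t)sin(5t) - 3e^(-t)cos(5t), q(t) = -39e^(-t)sin(5t)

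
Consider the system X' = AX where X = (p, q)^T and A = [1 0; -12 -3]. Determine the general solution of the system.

p(t) = -C_2e^(t), q(t) = -C_1e^(-3t) + 3C_2e^(t)

Coefficient matrix A = [[1, 0], [-12, -3]].
Characteristic polynomial det(A - λI) = λ^2 + 2λ - 3 = 0.
Eigenvalues λ = -3, 1.
For λ=-3: (A-λI) row 1 is [4, 0], so an eigenvector is (0, -1).
For λ=1: (A-λI) row 2 is [-12, -4], so an eigenvector is (-1, 3).
General solution: C_1e^(-3t)(0,-1) + C_2e^(t)(-1,3).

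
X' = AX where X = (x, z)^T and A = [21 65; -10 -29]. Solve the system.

x(t) = -2C_1e^(-4t)sin(5t) - 3C_1e^(-4t)cos(5t) - 3C_2e^(-4t)sin(5t) + 2C_2e^(-4t)cos(5t), z(t) = C_1e^(-4t)sin(5t) + C_1e^(-4t)cos(5t) + C_2e^(-4t)sin(5t) - C_2e^(-4t)cos(5t)

Coefficient matrix A = [[21, 65], [-10, -29]].
Characteristic polynomial det(A - λI) = λ^2 + 8λ + 41 = 0.
Eigenvalues λ = -4 ± 5i (complex conjugate pair).
For λ=-4+5i: an eigenvector is (-3,1) - i(-2,1) = (-3 + 2i, 1 - i).
A real fundamental pair from Re and Im of e^((-4+5i)t)v: X_1 = e^(-4t)(cos(5t)·(-3,1) + sin(5t)·(-2,1)), X_2 = e^(-4t)(sin(5t)·(-3,1) - cos(5t)·(-2,1)).
General solution: C_1X_1 + C_2X_2.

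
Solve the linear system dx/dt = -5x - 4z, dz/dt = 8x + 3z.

Coefficient matrix A = [[-5, -4], [8, 3]].
Characteristic polynomial det(A - λI) = λ^2 + 2λ + 17 = 0.
Eigenvalues λ = -1 ± 4i (complex conjugate pair).
For λ=-1+4i: an eigenvector is (0,-1) - i(1,-1) = (0 - i, -1 + i).
A real fundamental pair from Re and Im of e^((-1+4i)t)v: X_1 = e^(-t)(cos(4t)·(0,-1) + sin(4t)·(1,-1)), X_2 = e^(-t)(sin(4t)·(0,-1) - cos(4t)·(1,-1)).
General solution: C_1X_1 + C_2X_2.

x(t) = C_1e^(-t)sin(4t) - C_2e^(-t)cos(4t), z(t) = -C_1e^(-t)sin(4t) - C_1e^(-t)cos(4t) - C_2e^(-t)sin(4t) + C_2e^(-t)cos(4t)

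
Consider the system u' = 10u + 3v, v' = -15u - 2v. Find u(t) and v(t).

u(t) = c_1e^(4t)sin(3t) - c_2e^(4t)cos(3t), v(t) = -2c_1e^(4t)sin(3t) + c_1e^(4t)cos(3t) + c_2e^(4t)sin(3t) + 2c_2e^(4t)cos(3t)

Coefficient matrix A = [[10, 3], [-15, -2]].
Characteristic polynomial det(A - λI) = λ^2 - 8λ + 25 = 0.
Eigenvalues λ = 4 ± 3i (complex conjugate pair).
For λ=4+3i: an eigenvector is (0,1) - i(1,-2) = (0 - i, 1 + 2i).
A real fundamental pair from Re and Im of e^((4+3i)t)v: X_1 = e^(4t)(cos(3t)·(0,1) + sin(3t)·(1,-2)), X_2 = e^(4t)(sin(3t)·(0,1) - cos(3t)·(1,-2)).
General solution: c_1X_1 + c_2X_2.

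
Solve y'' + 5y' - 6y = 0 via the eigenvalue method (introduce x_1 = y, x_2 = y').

Let x_1 = y, x_2 = y'. Then x_1' = x_2 and x_2' = 6x_1 - 5x_2.
A = [[0,1],[6,-5]]; det(A-λI) = λ^2 + 5λ - 6.
Eigenvalues λ = -6, 1 with eigenvectors (1,-6), (1,1).

y(t) = C_1e^(-6t) + C_2e^(t)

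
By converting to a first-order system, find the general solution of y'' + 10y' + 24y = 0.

Let x_1 = y, x_2 = y'. Then x_1' = x_2 and x_2' = -24x_1 - 10x_2.
A = [[0,1],[-24,-10]]; det(A-λI) = λ^2 + 10λ + 24.
Eigenvalues λ = -4, -6 with eigenvectors (1,-4), (1,-6).

y(t) = C_1e^(-4t) + C_2e^(-6t)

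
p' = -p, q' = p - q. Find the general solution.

Coefficient matrix A = [[-1, 0], [1, -1]].
Characteristic polynomial det(A - λI) = λ^2 + 2λ + 1 = 0.
Single eigenvalue λ = -1 with algebraic multiplicity 2.
Eigenvector v = (0,-1); generalized eigenvector w with (A-λI)w=v is (-1,1).
General solution: e^(-t)[c_1·v + c_2·(t·v + w)].

p(t) = -c_2e^(-t), q(t) = -c_1e^(-t) - c_2te^(-t) + c_2e^(-t)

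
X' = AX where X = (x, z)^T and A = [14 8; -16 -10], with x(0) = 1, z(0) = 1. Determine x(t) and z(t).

x(t) = 3e^(6t) - 2e^(-2t), z(t) = -3e^(6t) + 4e^(-2t)

Coefficient matrix A = [[14, 8], [-16, -10]].
Characteristic polynomial det(A - λI) = λ^2 - 4λ - 12 = 0.
Eigenvalues λ = -2, 6.
For λ=-2: (A-λI) row 1 is [16, 8], so an eigenvector is (1, -2).
For λ=6: (A-λI) row 1 is [8, 8], so an eigenvector is (-1, 1).
General solution: K_1e^(-2t)(1,-2) + K_2e^(6t)(-1,1).
Applying x(0)=1, z(0)=1 gives K_1=-2, K_2=-3.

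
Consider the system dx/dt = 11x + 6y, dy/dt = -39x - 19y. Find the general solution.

x(t) = -C_1e^(-4t)sin(3t) - C_1e^(-4t)cos(3t) - C_2e^(-4t)sin(3t) + C_2e^(-4t)cos(3t), y(t) = 3C_1e^(-4t)sin(3t) + 2C_1e^(-4t)cos(3t) + 2C_2e^(-4t)sin(3t) - 3C_2e^(-4t)cos(3t)

Coefficient matrix A = [[11, 6], [-39, -19]].
Characteristic polynomial det(A - λI) = λ^2 + 8λ + 25 = 0.
Eigenvalues λ = -4 ± 3i (complex conjugate pair).
For λ=-4+3i: an eigenvector is (-1,2) - i(-1,3) = (-1 + i, 2 - 3i).
A real fundamental pair from Re and Im of e^((-4+3i)t)v: X_1 = e^(-4t)(cos(3t)·(-1,2) + sin(3t)·(-1,3)), X_2 = e^(-4t)(sin(3t)·(-1,2) - cos(3t)·(-1,3)).
General solution: C_1X_1 + C_2X_2.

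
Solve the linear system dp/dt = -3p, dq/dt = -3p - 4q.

p(t) = -K_2e^(-3t), q(t) = K_1e^(-4t) + 3K_2e^(-3t)

Coefficient matrix A = [[-3, 0], [-3, -4]].
Characteristic polynomial det(A - λI) = λ^2 + 7λ + 12 = 0.
Eigenvalues λ = -4, -3.
For λ=-4: (A-λI) row 1 is [1, 0], so an eigenvector is (0, 1).
For λ=-3: (A-λI) row 2 is [-3, -1], so an eigenvector is (-1, 3).
General solution: K_1e^(-4t)(0,1) + K_2e^(-3t)(-1,3).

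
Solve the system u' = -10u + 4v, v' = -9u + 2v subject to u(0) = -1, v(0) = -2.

u(t) = -2te^(-4t) - e^(-4t), v(t) = -3te^(-4t) - 2e^(-4t)

Coefficient matrix A = [[-10, 4], [-9, 2]].
Characteristic polynomial det(A - λI) = λ^2 + 8λ + 16 = 0.
Single eigenvalue λ = -4 with algebraic multiplicity 2.
Eigenvector v = (-2,-3); generalized eigenvector w with (A-λI)w=v is (-1,-2).
General solution: e^(-4t)[C_1·v + C_2·(t·v + w)].
Applying u(0)=-1, v(0)=-2 gives C_1=0, C_2=1.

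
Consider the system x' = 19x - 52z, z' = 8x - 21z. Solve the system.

x(t) = 2C_1e^(-t)sin(4t) + 3C_1e^(-t)cos(4t) + 3C_2e^(-t)sin(4t) - 2C_2e^(-t)cos(4t), z(t) = C_1e^(-t)sin(4t) + C_1e^(-t)cos(4t) + C_2e^(-t)sin(4t) - C_2e^(-t)cos(4t)

Coefficient matrix A = [[19, -52], [8, -21]].
Characteristic polynomial det(A - λI) = λ^2 + 2λ + 17 = 0.
Eigenvalues λ = -1 ± 4i (complex conjugate pair).
For λ=-1+4i: an eigenvector is (3,1) - i(2,1) = (3 - 2i, 1 - i).
A real fundamental pair from Re and Im of e^((-1+4i)t)v: X_1 = e^(-t)(cos(4t)·(3,1) + sin(4t)·(2,1)), X_2 = e^(-t)(sin(4t)·(3,1) - cos(4t)·(2,1)).
General solution: C_1X_1 + C_2X_2.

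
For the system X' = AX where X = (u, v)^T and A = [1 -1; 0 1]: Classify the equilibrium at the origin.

A = [[1,-1],[0,1]]; det(A-λI) = λ^2 - 2λ + 1.
repeated λ = 1 with a single eigenvector.

unstable improper node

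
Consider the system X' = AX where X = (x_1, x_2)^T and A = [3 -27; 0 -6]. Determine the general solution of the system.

x_1(t) = -3c_1e^(-6t) + c_2e^(3t), x_2(t) = -c_1e^(-6t)

Coefficient matrix A = [[3, -27], [0, -6]].
Characteristic polynomial det(A - λI) = λ^2 + 3λ - 18 = 0.
Eigenvalues λ = -6, 3.
For λ=-6: (A-λI) row 1 is [9, -27], so an eigenvector is (-3, -1).
For λ=3: (A-λI) row 1 is [0, -27], so an eigenvector is (1, 0).
General solution: c_1e^(-6t)(-3,-1) + c_2e^(3t)(1,0).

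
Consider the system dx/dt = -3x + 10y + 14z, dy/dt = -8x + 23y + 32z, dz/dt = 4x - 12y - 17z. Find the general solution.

x(t) = -C_1e^(3t) - C_2e^(-t) + 3C_3e^(t), y(t) = -2C_1e^(3t) - 3C_2e^(-t) + 4C_3e^(t), z(t) = C_1e^(3t) + 2C_2e^(-t) - 2C_3e^(t)

Coefficient matrix A = [[-3, 10, 14], [-8, 23, 32], [4, -12, -17]].
det(A - λI) = 0 gives eigenvalues λ = 3, -1, 1.
For λ=3: eigenvector (-1,-2,1).
For λ=-1: eigenvector (-1,-3,2).
For λ=1: eigenvector (3,4,-2).
General solution: C_1e^(3t)(-1,-2,1) + C_2e^(-t)(-1,-3,2) + C_3e^(t)(3,4,-2).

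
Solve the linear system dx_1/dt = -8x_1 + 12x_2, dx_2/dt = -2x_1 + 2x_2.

x_1(t) = -3c_1e^(-4t) - 2c_2e^(-2t), x_2(t) = -c_1e^(-4t) - c_2e^(-2t)

Coefficient matrix A = [[-8, 12], [-2, 2]].
Characteristic polynomial det(A - λI) = λ^2 + 6λ + 8 = 0.
Eigenvalues λ = -4, -2.
For λ=-4: (A-λI) row 1 is [-4, 12], so an eigenvector is (-3, -1).
For λ=-2: (A-λI) row 1 is [-6, 12], so an eigenvector is (-2, -1).
General solution: c_1e^(-4t)(-3,-1) + c_2e^(-2t)(-2,-1).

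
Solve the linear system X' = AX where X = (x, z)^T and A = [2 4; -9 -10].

Coefficient matrix A = [[2, 4], [-9, -10]].
Characteristic polynomial det(A - λI) = λ^2 + 8λ + 16 = 0.
Single eigenvalue λ = -4 with algebraic multiplicity 2.
Eigenvector v = (-2,3); generalized eigenvector w with (A-λI)w=v is (-1,1).
General solution: e^(-4t)[K_1·v + K_2·(t·v + w)].

x(t) = -2K_1e^(-4t) - 2K_2te^(-4t) - K_2e^(-4t), z(t) = 3K_1e^(-4t) + 3K_2te^(-4t) + K_2e^(-4t)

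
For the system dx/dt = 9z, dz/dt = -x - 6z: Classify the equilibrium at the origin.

A = [[0,9],[-1,-6]]; det(A-λI) = λ^2 + 6λ + 9.
repeated λ = -3 with a single eigenvector.

stable improper node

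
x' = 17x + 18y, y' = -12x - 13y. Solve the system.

Coefficient matrix A = [[17, 18], [-12, -13]].
Characteristic polynomial det(A - λI) = λ^2 - 4λ - 5 = 0.
Eigenvalues λ = 5, -1.
For λ=5: (A-λI) row 1 is [12, 18], so an eigenvector is (3, -2).
For λ=-1: (A-λI) row 1 is [18, 18], so an eigenvector is (-1, 1).
General solution: c_1e^(5t)(3,-2) + c_2e^(-t)(-1,1).

x(t) = 3c_1e^(5t) - c_2e^(-t), y(t) = -2c_1e^(5t) + c_2e^(-t)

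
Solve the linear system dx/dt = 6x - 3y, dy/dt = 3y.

x(t) = -c_1e^(3t) + c_2e^(6t), y(t) = -c_1e^(3t)

Coefficient matrix A = [[6, -3], [0, 3]].
Characteristic polynomial det(A - λI) = λ^2 - 9λ + 18 = 0.
Eigenvalues λ = 3, 6.
For λ=3: (A-λI) row 1 is [3, -3], so an eigenvector is (-1, -1).
For λ=6: (A-λI) row 1 is [0, -3], so an eigenvector is (1, 0).
General solution: c_1e^(3t)(-1,-1) + c_2e^(6t)(1,0).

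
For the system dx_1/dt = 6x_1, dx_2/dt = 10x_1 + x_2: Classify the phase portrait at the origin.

unstable node

A = [[6,0],[10,1]]; det(A-λI) = λ^2 - 7λ + 6.
λ = 1, 6: both positive.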